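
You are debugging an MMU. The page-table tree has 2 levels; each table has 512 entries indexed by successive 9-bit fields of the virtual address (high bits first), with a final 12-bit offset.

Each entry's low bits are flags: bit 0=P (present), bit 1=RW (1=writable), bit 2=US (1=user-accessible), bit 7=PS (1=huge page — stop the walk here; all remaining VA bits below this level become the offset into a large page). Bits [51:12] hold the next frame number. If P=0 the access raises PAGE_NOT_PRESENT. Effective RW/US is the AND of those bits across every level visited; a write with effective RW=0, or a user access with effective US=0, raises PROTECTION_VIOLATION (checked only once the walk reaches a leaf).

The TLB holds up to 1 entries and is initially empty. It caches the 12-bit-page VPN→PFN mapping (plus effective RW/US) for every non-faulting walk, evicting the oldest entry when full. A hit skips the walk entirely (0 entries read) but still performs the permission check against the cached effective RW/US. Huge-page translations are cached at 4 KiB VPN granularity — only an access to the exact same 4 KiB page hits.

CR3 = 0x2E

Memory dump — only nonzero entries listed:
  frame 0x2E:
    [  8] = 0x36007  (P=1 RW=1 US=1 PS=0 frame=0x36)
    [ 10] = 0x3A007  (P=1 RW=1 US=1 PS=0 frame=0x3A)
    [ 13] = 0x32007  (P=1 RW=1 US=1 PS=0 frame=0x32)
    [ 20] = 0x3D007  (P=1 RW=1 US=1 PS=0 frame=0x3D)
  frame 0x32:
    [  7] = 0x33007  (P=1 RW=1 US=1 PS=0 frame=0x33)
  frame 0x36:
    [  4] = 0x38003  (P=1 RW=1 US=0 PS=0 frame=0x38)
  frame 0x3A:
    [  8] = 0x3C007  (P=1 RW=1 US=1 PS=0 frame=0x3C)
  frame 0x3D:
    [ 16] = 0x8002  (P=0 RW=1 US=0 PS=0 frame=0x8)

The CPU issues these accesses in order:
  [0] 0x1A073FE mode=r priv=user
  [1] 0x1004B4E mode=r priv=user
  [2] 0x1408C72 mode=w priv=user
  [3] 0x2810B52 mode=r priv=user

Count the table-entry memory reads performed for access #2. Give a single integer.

Per-access translation:
#0 VA=0x1A073FE (r,user):
  L0: frame=0x2E idx=13 entry=0x32007 [P=1 RW=1 US=1 PS=0]
  L1: frame=0x32 idx=7 entry=0x33007 [P=1 RW=1 US=1 PS=0]
  ✓ 0x333FE  — 2 lookups
#1 VA=0x1004B4E (r,user):
  L0: frame=0x2E idx=8 entry=0x36007 [P=1 RW=1 US=1 PS=0]
  L1: frame=0x36 idx=4 entry=0x38003 [P=1 RW=1 US=0 PS=0]
  ⇒ fault: PROTECTION_VIOLATION  — 2 lookups
#2 VA=0x1408C72 (w,user):
  L0: frame=0x2E idx=10 entry=0x3A007 [P=1 RW=1 US=1 PS=0]
  L1: frame=0x3A idx=8 entry=0x3C007 [P=1 RW=1 US=1 PS=0]
  ✓ 0x3CC72  — 2 lookups
#3 VA=0x2810B52 (r,user):
  L0: frame=0x2E idx=20 entry=0x3D007 [P=1 RW=1 US=1 PS=0]
  L1: frame=0x3D idx=16 entry=0x8002 [P=0 RW=1 US=0 PS=0]
  ⇒ fault: PAGE_NOT_PRESENT  — 2 lookups

Entries read for #2: 2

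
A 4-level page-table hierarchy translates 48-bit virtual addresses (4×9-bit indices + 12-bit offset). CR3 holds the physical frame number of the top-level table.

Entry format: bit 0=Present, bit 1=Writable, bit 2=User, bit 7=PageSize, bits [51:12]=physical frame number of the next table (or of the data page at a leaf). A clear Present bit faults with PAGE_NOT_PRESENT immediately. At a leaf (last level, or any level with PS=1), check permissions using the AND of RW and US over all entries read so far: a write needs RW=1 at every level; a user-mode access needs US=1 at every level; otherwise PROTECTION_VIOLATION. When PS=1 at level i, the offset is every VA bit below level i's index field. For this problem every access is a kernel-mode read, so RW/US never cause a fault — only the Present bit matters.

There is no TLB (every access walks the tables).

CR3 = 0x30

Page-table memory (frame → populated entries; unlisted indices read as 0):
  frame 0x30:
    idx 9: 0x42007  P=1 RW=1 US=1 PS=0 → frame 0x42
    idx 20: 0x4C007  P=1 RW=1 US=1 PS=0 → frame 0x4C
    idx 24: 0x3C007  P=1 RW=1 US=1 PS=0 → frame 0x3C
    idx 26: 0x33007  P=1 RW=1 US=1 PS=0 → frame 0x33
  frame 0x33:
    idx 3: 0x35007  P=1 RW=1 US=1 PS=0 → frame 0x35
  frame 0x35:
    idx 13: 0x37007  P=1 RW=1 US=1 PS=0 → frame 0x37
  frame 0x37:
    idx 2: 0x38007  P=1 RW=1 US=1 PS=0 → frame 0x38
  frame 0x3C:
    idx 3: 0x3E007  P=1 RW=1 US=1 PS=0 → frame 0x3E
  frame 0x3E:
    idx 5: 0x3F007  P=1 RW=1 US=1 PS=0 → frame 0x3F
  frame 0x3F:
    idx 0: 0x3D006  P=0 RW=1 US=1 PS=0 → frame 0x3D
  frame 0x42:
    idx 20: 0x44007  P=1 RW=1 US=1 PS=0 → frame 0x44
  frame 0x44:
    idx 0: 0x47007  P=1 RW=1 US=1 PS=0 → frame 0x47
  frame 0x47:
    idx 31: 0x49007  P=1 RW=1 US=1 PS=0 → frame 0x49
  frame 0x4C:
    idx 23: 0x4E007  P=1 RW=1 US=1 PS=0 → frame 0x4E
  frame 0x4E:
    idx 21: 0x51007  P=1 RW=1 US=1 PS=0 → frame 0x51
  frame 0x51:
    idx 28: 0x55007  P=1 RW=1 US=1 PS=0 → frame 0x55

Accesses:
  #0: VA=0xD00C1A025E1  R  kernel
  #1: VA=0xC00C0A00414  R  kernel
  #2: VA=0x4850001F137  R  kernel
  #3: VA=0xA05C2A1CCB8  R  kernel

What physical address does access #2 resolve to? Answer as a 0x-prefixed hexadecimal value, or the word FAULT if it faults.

Per-access translation:
#0 VA=0xD00C1A025E1 (r,kernel):
  L0: frame=0x30 idx=26 entry=0x33007 [P=1 RW=1 US=1 PS=0]
  L1: frame=0x33 idx=3 entry=0x35007 [P=1 RW=1 US=1 PS=0]
  L2: frame=0x35 idx=13 entry=0x37007 [P=1 RW=1 US=1 PS=0]
  L3: frame=0x37 idx=2 entry=0x38007 [P=1 RW=1 US=1 PS=0]
  → PA=0x385E1  (4 entries read)
#1 VA=0xC00C0A00414 (r,kernel):
  L0: frame=0x30 idx=24 entry=0x3C007 [P=1 RW=1 US=1 PS=0]
  L1: frame=0x3C idx=3 entry=0x3E007 [P=1 RW=1 US=1 PS=0]
  L2: frame=0x3E idx=5 entry=0x3F007 [P=1 RW=1 US=1 PS=0]
  L3: frame=0x3F idx=0 entry=0x3D006 [P=0 RW=1 US=1 PS=0]
  ✗ PAGE_NOT_PRESENT  [4 reads]
#2 VA=0x4850001F137 (r,kernel):
  L0: frame=0x30 idx=9 entry=0x42007 [P=1 RW=1 US=1 PS=0]
  L1: frame=0x42 idx=20 entry=0x44007 [P=1 RW=1 US=1 PS=0]
  L2: frame=0x44 idx=0 entry=0x47007 [P=1 RW=1 US=1 PS=0]
  L3: frame=0x47 idx=31 entry=0x49007 [P=1 RW=1 US=1 PS=0]
  → PA=0x49137  (4 entries read)
#3 VA=0xA05C2A1CCB8 (r,kernel):
  L0: frame=0x30 idx=20 entry=0x4C007 [P=1 RW=1 US=1 PS=0]
  L1: frame=0x4C idx=23 entry=0x4E007 [P=1 RW=1 US=1 PS=0]
  L2: frame=0x4E idx=21 entry=0x51007 [P=1 RW=1 US=1 PS=0]
  L3: frame=0x51 idx=28 entry=0x55007 [P=1 RW=1 US=1 PS=0]
  → PA=0x55CB8  (4 entries read)

Access #2 PA: 0x49137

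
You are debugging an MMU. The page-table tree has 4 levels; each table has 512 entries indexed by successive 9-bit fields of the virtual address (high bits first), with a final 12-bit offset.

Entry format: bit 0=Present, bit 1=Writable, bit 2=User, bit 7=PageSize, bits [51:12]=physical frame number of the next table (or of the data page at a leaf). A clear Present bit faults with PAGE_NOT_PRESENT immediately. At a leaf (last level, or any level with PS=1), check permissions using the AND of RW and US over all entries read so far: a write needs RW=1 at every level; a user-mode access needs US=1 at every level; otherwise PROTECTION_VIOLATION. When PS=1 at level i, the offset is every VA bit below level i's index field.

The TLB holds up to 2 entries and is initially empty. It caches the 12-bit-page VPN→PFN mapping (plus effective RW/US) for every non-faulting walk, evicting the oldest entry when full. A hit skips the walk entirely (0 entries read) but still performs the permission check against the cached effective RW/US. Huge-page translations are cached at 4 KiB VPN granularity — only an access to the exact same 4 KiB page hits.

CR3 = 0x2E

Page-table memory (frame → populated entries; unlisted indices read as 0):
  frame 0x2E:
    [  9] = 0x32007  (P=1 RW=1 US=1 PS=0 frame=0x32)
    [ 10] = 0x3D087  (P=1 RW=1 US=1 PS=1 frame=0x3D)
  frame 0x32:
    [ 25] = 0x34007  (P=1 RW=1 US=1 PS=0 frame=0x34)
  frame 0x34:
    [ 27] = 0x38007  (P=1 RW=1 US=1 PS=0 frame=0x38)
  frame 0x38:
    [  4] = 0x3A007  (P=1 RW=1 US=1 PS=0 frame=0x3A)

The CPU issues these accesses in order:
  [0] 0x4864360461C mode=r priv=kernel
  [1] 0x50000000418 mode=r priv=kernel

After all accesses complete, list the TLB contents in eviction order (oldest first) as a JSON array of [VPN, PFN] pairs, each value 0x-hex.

Per-access translation:
#0 VA=0x4864360461C (r,kernel):
  L0 @0x2E[9] → 0x32007  P=1,RW=1,US=1,PS=0
  L1 @0x32[25] → 0x34007  P=1,RW=1,US=1,PS=0
  L2 @0x34[27] → 0x38007  P=1,RW=1,US=1,PS=0
  L3 @0x38[4] → 0x3A007  P=1,RW=1,US=1,PS=0
  → PA=0x3A61C  (4 entries read)
#1 VA=0x50000000418 (r,kernel):
  L0 @0x2E[10] → 0x3D087  P=1,RW=1,US=1,PS=1
  → PA=0x3D418 (huge @L0)  (1 entries read)

TLB: [["0x48643604", "0x3A"], ["0x50000000", "0x3D"]]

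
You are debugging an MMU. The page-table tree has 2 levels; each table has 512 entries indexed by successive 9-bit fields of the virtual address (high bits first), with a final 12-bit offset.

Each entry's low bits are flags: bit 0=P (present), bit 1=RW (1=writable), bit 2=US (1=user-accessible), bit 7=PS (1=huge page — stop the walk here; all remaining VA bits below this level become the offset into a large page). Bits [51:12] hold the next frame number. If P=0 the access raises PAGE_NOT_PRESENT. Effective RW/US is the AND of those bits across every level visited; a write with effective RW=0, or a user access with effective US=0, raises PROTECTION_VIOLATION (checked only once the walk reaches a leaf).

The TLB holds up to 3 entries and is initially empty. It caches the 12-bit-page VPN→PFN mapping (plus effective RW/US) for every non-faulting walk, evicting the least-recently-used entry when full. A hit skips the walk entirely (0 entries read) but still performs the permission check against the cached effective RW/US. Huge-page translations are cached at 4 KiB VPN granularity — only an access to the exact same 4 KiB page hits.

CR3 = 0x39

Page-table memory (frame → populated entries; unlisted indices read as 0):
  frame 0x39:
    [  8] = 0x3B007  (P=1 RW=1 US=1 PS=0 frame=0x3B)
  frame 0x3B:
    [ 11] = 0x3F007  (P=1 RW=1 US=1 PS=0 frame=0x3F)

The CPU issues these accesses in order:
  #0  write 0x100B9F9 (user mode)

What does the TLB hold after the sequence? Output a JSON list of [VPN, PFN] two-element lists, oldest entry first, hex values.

Walk each access:
#0 VA=0x100B9F9 (w,user):
  lvl0: tbl 0x39, slot 8 ⇒ 0x3B007 (P1/RW1/US1/PS0)
  lvl1: tbl 0x3B, slot 11 ⇒ 0x3F007 (P1/RW1/US1/PS0)
  ✓ 0x3F9F9  — 2 lookups

TLB: [["0x100B", "0x3F"]]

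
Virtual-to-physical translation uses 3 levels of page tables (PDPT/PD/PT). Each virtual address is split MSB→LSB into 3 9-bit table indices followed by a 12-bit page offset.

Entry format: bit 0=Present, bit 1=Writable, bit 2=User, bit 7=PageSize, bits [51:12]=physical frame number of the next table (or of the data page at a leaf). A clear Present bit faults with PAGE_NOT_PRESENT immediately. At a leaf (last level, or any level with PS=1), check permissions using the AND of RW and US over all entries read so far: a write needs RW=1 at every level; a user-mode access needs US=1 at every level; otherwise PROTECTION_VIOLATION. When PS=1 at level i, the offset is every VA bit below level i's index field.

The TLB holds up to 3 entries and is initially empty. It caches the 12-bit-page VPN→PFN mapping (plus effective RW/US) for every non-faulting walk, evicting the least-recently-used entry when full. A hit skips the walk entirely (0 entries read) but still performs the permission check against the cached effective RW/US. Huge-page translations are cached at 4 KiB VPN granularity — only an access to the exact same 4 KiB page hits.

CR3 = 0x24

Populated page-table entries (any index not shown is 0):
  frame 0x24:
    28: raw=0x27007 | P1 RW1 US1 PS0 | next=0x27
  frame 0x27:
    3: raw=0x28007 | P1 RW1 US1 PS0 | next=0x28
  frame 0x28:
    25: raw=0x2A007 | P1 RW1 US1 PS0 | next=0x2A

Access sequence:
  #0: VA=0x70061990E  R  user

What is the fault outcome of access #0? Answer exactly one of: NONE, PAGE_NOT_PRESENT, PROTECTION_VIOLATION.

Per-access translation:
#0 VA=0x70061990E (r,user):
  L0 @0x24[28] → 0x27007  P=1,RW=1,US=1,PS=0
  L1 @0x27[3] → 0x28007  P=1,RW=1,US=1,PS=0
  L2 @0x28[25] → 0x2A007  P=1,RW=1,US=1,PS=0
  ⇒ phys 0x2A90E  [3 reads]

Access #0 fault: NONE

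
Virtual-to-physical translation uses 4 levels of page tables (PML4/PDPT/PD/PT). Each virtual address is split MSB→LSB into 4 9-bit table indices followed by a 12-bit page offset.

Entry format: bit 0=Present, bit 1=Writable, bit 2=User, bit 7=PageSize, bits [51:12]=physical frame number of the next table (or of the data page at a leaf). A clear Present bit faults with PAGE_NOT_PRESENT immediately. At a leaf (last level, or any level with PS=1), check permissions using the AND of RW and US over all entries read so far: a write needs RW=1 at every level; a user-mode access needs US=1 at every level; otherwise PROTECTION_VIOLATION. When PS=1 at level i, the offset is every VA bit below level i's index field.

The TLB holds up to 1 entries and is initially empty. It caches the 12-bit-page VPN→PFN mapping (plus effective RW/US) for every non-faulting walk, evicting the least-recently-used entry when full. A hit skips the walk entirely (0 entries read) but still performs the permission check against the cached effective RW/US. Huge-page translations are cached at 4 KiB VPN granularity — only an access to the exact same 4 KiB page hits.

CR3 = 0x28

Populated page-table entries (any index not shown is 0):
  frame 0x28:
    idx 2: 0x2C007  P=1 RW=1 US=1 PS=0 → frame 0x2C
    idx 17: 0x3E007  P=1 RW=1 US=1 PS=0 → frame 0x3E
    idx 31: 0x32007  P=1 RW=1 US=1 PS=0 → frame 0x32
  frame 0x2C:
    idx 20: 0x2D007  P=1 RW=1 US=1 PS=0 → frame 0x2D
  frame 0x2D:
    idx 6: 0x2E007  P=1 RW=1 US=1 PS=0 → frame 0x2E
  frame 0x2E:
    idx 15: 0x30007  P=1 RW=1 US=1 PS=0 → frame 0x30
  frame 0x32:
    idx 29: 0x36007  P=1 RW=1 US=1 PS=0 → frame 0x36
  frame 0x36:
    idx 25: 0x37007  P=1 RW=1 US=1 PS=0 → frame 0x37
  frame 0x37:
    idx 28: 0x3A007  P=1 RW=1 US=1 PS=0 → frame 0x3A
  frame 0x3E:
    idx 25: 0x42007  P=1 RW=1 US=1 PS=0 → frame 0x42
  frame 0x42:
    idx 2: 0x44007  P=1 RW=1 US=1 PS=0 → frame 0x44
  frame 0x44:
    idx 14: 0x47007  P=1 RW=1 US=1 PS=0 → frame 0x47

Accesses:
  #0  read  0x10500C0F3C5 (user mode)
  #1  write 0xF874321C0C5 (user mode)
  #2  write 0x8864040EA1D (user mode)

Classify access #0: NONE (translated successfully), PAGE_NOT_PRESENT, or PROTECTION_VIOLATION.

Per-access translation:
#0 VA=0x10500C0F3C5 (r,user):
  L0 @0x28[2] → 0x2C007  P=1,RW=1,US=1,PS=0
  L1 @0x2C[20] → 0x2D007  P=1,RW=1,US=1,PS=0
  L2 @0x2D[6] → 0x2E007  P=1,RW=1,US=1,PS=0
  L3 @0x2E[15] → 0x30007  P=1,RW=1,US=1,PS=0
  → PA=0x303C5  (4 entries read)
#1 VA=0xF874321C0C5 (w,user):
  L0 @0x28[31] → 0x32007  P=1,RW=1,US=1,PS=0
  L1 @0x32[29] → 0x36007  P=1,RW=1,US=1,PS=0
  L2 @0x36[25] → 0x37007  P=1,RW=1,US=1,PS=0
  L3 @0x37[28] → 0x3A007  P=1,RW=1,US=1,PS=0
  → PA=0x3A0C5  (4 entries read)
#2 VA=0x8864040EA1D (w,user):
  L0 @0x28[17] → 0x3E007  P=1,RW=1,US=1,PS=0
  L1 @0x3E[25] → 0x42007  P=1,RW=1,US=1,PS=0
  L2 @0x42[2] → 0x44007  P=1,RW=1,US=1,PS=0
  L3 @0x44[14] → 0x47007  P=1,RW=1,US=1,PS=0
  → PA=0x47A1D  (4 entries read)

Access #0 fault: NONE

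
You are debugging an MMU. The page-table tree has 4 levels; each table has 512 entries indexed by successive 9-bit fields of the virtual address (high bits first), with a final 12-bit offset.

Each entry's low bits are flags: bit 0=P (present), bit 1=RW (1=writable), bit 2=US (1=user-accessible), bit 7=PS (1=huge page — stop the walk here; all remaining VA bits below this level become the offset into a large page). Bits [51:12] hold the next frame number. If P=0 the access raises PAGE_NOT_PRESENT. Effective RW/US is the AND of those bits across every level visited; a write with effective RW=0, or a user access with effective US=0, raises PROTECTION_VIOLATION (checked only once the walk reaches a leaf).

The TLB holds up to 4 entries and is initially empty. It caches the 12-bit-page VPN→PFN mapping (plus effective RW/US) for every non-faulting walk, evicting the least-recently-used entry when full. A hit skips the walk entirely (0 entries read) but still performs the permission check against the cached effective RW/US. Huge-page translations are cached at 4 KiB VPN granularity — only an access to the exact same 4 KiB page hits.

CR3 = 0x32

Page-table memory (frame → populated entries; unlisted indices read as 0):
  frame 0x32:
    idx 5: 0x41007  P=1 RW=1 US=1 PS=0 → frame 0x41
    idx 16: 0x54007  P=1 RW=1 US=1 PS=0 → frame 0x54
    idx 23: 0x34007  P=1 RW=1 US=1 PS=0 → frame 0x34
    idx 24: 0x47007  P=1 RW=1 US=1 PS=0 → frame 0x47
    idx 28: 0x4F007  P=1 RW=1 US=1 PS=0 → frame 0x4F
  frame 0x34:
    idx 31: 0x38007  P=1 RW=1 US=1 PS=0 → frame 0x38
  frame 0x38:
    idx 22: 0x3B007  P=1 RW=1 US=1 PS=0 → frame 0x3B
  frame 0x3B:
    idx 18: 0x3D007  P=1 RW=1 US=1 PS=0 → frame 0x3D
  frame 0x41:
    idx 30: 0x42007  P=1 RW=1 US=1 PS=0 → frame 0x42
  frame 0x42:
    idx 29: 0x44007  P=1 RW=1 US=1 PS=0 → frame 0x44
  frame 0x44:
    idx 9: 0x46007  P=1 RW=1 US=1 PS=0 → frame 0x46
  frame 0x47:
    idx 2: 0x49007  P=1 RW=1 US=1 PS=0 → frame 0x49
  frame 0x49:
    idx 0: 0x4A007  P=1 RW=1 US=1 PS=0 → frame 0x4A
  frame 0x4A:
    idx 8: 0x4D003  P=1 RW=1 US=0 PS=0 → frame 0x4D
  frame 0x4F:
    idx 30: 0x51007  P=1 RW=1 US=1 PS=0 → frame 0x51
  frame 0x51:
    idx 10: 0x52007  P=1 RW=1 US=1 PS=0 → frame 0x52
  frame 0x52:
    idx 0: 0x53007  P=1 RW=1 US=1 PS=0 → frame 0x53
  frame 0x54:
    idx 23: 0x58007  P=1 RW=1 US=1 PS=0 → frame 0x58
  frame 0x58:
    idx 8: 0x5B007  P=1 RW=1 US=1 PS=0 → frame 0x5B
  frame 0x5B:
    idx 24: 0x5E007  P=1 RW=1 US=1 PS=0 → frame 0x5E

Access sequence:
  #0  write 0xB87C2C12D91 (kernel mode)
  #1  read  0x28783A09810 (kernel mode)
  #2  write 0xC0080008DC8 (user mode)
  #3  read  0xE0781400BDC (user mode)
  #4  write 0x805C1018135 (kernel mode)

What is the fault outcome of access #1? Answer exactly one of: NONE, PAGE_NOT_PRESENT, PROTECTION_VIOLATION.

Walk each access:
#0 VA=0xB87C2C12D91 (w,kernel):
  L0 @0x32[23] → 0x34007  P=1,RW=1,US=1,PS=0
  L1 @0x34[31] → 0x38007  P=1,RW=1,US=1,PS=0
  L2 @0x38[22] → 0x3B007  P=1,RW=1,US=1,PS=0
  L3 @0x3B[18] → 0x3D007  P=1,RW=1,US=1,PS=0
  ⇒ phys 0x3DD91  [4 reads]
#1 VA=0x28783A09810 (r,kernel):
  L0 @0x32[5] → 0x41007  P=1,RW=1,US=1,PS=0
  L1 @0x41[30] → 0x42007  P=1,RW=1,US=1,PS=0
  L2 @0x42[29] → 0x44007  P=1,RW=1,US=1,PS=0
  L3 @0x44[9] → 0x46007  P=1,RW=1,US=1,PS=0
  ⇒ phys 0x46810  [4 reads]
#2 VA=0xC0080008DC8 (w,user):
  L0 @0x32[24] → 0x47007  P=1,RW=1,US=1,PS=0
  L1 @0x47[2] → 0x49007  P=1,RW=1,US=1,PS=0
  L2 @0x49[0] → 0x4A007  P=1,RW=1,US=1,PS=0
  L3 @0x4A[8] → 0x4D003  P=1,RW=1,US=0,PS=0
  → PROTECTION_VIOLATION  (4 entries read)
#3 VA=0xE0781400BDC (r,user):
  L0 @0x32[28] → 0x4F007  P=1,RW=1,US=1,PS=0
  L1 @0x4F[30] → 0x51007  P=1,RW=1,US=1,PS=0
  L2 @0x51[10] → 0x52007  P=1,RW=1,US=1,PS=0
  L3 @0x52[0] → 0x53007  P=1,RW=1,US=1,PS=0
  ⇒ phys 0x53BDC  [4 reads]
#4 VA=0x805C1018135 (w,kernel):
  L0 @0x32[16] → 0x54007  P=1,RW=1,US=1,PS=0
  L1 @0x54[23] → 0x58007  P=1,RW=1,US=1,PS=0
  L2 @0x58[8] → 0x5B007  P=1,RW=1,US=1,PS=0
  L3 @0x5B[24] → 0x5E007  P=1,RW=1,US=1,PS=0
  ⇒ phys 0x5E135  [4 reads]

Access #1 fault: NONE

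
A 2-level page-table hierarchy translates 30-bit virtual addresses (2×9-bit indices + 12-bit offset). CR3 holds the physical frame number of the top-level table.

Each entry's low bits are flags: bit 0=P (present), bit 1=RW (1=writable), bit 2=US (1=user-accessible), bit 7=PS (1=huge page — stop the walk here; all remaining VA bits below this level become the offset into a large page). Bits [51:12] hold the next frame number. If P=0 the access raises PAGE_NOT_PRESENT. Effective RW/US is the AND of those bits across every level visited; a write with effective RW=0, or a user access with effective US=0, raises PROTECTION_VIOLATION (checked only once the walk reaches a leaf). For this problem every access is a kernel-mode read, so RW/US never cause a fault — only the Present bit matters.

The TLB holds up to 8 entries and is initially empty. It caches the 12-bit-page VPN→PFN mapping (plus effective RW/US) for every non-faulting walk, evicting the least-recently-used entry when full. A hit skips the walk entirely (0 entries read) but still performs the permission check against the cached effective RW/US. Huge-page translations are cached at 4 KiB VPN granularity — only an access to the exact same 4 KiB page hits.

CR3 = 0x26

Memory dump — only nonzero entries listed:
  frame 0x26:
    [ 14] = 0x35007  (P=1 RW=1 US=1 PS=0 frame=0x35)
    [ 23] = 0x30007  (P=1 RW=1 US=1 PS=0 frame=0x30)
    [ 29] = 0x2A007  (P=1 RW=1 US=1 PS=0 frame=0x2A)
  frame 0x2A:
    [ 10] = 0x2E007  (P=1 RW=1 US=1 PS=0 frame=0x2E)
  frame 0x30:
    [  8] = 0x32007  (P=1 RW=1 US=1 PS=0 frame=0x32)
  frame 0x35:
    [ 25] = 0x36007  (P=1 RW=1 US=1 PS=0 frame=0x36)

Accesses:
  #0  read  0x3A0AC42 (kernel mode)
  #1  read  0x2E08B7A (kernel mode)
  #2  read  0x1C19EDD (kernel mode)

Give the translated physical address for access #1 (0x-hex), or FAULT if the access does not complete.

Trace:
#0 VA=0x3A0AC42 (r,kernel):
  [0] read 0x26 idx=29: raw=0x2A007 flags P=1 W=1 U=1 S=0
  [1] read 0x2A idx=10: raw=0x2E007 flags P=1 W=1 U=1 S=0
  ✓ 0x2EC42  — 2 lookups
#1 VA=0x2E08B7A (r,kernel):
  [0] read 0x26 idx=23: raw=0x30007 flags P=1 W=1 U=1 S=0
  [1] read 0x30 idx=8: raw=0x32007 flags P=1 W=1 U=1 S=0
  ✓ 0x32B7A  — 2 lookups
#2 VA=0x1C19EDD (r,kernel):
  [0] read 0x26 idx=14: raw=0x35007 flags P=1 W=1 U=1 S=0
  [1] read 0x35 idx=25: raw=0x36007 flags P=1 W=1 U=1 S=0
  ✓ 0x36EDD  — 2 lookups

Access #1 PA: 0x32B7A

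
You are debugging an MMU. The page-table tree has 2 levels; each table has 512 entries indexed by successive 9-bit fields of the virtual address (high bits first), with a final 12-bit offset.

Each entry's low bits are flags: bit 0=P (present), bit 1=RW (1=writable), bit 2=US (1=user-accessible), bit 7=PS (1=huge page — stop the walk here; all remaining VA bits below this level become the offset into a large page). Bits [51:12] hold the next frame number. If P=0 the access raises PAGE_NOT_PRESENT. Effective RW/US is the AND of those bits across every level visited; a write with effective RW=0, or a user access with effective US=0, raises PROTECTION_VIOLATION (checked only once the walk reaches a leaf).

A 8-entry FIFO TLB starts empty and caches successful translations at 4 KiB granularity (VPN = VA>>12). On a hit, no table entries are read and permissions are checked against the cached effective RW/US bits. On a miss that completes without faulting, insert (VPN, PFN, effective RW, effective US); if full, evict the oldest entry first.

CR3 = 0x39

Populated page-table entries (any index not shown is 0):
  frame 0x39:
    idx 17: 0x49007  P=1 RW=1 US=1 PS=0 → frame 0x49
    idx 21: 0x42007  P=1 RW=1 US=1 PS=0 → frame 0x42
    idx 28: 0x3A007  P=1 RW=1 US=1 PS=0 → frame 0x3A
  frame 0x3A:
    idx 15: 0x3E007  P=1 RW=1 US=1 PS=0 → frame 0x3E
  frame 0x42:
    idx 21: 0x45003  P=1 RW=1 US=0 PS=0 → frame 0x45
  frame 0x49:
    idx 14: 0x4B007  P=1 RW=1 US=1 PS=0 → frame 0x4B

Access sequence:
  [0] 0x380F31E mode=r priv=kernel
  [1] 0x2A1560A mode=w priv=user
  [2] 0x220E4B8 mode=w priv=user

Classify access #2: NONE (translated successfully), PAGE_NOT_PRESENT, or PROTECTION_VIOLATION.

Trace:
#0 VA=0x380F31E (r,kernel):
  [0] read 0x39 idx=28: raw=0x3A007 flags P=1 W=1 U=1 S=0
  [1] read 0x3A idx=15: raw=0x3E007 flags P=1 W=1 U=1 S=0
  ✓ 0x3E31E  — 2 lookups
#1 VA=0x2A1560A (w,user):
  [0] read 0x39 idx=21: raw=0x42007 flags P=1 W=1 U=1 S=0
  [1] read 0x42 idx=21: raw=0x45003 flags P=1 W=1 U=0 S=0
  ✗ PROTECTION_VIOLATION  [2 reads]
#2 VA=0x220E4B8 (w,user):
  [0] read 0x39 idx=17: raw=0x49007 flags P=1 W=1 U=1 S=0
  [1] read 0x49 idx=14: raw=0x4B007 flags P=1 W=1 U=1 S=0
  ✓ 0x4B4B8  — 2 lookups

Access #2 fault: NONE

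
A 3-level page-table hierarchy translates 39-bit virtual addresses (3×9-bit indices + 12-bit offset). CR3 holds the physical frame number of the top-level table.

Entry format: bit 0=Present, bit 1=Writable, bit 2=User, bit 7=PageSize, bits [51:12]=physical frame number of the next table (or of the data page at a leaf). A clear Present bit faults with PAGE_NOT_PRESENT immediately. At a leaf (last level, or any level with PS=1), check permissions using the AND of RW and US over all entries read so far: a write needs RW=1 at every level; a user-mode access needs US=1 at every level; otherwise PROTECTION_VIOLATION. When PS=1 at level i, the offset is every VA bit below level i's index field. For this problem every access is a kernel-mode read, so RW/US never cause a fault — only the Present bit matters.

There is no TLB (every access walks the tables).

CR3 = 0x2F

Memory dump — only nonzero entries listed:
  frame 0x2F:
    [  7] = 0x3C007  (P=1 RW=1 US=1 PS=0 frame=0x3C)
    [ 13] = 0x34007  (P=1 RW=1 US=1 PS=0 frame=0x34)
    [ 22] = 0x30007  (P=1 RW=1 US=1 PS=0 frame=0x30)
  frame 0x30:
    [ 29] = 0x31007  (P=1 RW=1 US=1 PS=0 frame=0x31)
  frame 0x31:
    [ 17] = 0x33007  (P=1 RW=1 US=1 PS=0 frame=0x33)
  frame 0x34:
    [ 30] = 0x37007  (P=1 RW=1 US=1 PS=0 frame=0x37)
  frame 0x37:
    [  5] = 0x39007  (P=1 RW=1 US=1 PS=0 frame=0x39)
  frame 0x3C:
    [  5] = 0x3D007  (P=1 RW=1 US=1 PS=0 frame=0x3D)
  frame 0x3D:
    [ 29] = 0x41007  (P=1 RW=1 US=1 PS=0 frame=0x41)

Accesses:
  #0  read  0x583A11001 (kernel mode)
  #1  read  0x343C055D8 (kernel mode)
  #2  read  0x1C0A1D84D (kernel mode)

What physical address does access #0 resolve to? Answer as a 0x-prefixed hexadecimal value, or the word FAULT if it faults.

Per-access translation:
#0 VA=0x583A11001 (r,kernel):
  L0: frame=0x2F idx=22 entry=0x30007 [P=1 RW=1 US=1 PS=0]
  L1: frame=0x30 idx=29 entry=0x31007 [P=1 RW=1 US=1 PS=0]
  L2: frame=0x31 idx=17 entry=0x33007 [P=1 RW=1 US=1 PS=0]
  → PA=0x33001  (3 entries read)
#1 VA=0x343C055D8 (r,kernel):
  L0: frame=0x2F idx=13 entry=0x34007 [P=1 RW=1 US=1 PS=0]
  L1: frame=0x34 idx=30 entry=0x37007 [P=1 RW=1 US=1 PS=0]
  L2: frame=0x37 idx=5 entry=0x39007 [P=1 RW=1 US=1 PS=0]
  → PA=0x395D8  (3 entries read)
#2 VA=0x1C0A1D84D (r,kernel):
  L0: frame=0x2F idx=7 entry=0x3C007 [P=1 RW=1 US=1 PS=0]
  L1: frame=0x3C idx=5 entry=0x3D007 [P=1 RW=1 US=1 PS=0]
  L2: frame=0x3D idx=29 entry=0x41007 [P=1 RW=1 US=1 PS=0]
  → PA=0x4184D  (3 entries read)

Access #0 PA: 0x33001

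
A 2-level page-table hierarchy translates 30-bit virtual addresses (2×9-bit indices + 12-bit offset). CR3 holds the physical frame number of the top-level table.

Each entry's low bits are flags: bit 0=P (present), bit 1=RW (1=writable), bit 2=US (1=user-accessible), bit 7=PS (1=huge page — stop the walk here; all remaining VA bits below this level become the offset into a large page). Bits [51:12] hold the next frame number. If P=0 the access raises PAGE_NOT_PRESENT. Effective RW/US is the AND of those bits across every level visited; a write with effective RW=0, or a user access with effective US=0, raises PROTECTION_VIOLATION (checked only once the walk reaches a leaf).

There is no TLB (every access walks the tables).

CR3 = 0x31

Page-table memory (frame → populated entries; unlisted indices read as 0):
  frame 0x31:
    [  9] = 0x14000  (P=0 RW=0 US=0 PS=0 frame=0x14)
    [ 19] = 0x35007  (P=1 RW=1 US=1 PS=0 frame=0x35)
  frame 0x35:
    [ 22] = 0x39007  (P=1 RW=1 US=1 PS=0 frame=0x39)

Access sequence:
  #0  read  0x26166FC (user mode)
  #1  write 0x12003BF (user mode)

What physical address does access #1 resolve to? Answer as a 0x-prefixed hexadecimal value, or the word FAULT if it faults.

Per-access translation:
#0 VA=0x26166FC (r,user):
  [0] read 0x31 idx=19: raw=0x35007 flags P=1 W=1 U=1 S=0
  [1] read 0x35 idx=22: raw=0x39007 flags P=1 W=1 U=1 S=0
  ⇒ phys 0x396FC  [2 reads]
#1 VA=0x12003BF (w,user):
  [0] read 0x31 idx=9: raw=0x14000 flags P=0 W=0 U=0 S=0
  ⇒ fault: PAGE_NOT_PRESENT  — 1 lookups

Access #1 PA: FAULT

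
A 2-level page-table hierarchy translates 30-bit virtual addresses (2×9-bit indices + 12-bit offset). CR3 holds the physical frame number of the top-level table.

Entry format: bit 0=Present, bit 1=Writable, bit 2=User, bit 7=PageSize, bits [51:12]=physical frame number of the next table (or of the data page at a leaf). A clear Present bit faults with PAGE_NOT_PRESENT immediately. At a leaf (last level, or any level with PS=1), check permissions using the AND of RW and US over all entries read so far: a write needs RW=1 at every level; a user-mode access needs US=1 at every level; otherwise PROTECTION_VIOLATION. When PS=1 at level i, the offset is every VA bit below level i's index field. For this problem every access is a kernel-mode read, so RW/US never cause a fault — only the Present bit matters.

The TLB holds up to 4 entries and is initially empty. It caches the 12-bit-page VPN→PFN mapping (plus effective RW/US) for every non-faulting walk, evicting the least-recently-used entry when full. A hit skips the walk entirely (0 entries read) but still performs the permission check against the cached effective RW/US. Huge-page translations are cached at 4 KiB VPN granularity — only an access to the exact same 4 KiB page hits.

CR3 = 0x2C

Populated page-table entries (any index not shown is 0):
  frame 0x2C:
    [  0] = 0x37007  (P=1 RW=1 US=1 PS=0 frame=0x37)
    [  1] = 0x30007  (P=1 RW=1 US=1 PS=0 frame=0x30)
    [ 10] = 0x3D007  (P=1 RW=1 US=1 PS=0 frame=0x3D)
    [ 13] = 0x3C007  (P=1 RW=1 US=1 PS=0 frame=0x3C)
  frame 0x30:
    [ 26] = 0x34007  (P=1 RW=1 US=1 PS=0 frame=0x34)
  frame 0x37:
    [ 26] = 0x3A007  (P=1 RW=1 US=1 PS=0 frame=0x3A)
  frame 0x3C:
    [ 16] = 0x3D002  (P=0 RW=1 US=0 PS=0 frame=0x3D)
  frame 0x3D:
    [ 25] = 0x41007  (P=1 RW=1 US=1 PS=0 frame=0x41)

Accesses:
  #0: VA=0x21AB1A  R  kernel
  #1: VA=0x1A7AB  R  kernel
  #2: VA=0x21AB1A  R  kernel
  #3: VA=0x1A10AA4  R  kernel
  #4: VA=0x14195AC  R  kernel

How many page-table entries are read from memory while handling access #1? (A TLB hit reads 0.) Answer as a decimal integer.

Walk each access:
#0 VA=0x21AB1A (r,kernel):
  lvl0: tbl 0x2C, slot 1 ⇒ 0x30007 (P1/RW1/US1/PS0)
  lvl1: tbl 0x30, slot 26 ⇒ 0x34007 (P1/RW1/US1/PS0)
  ✓ 0x34B1A  — 2 lookups
#1 VA=0x1A7AB (r,kernel):
  lvl0: tbl 0x2C, slot 0 ⇒ 0x37007 (P1/RW1/US1/PS0)
  lvl1: tbl 0x37, slot 26 ⇒ 0x3A007 (P1/RW1/US1/PS0)
  ✓ 0x3A7AB  — 2 lookups
#2 VA=0x21AB1A (r,kernel):
  TLB hit vpn=0x21A → PA=0x34B1A
#3 VA=0x1A10AA4 (r,kernel):
  lvl0: tbl 0x2C, slot 13 ⇒ 0x3C007 (P1/RW1/US1/PS0)
  lvl1: tbl 0x3C, slot 16 ⇒ 0x3D002 (P0/RW1/US0/PS0)
  → PAGE_NOT_PRESENT  (2 entries read)
#4 VA=0x14195AC (r,kernel):
  lvl0: tbl 0x2C, slot 10 ⇒ 0x3D007 (P1/RW1/US1/PS0)
  lvl1: tbl 0x3D, slot 25 ⇒ 0x41007 (P1/RW1/US1/PS0)
  ✓ 0x415AC  — 2 lookups

Entries read for #1: 2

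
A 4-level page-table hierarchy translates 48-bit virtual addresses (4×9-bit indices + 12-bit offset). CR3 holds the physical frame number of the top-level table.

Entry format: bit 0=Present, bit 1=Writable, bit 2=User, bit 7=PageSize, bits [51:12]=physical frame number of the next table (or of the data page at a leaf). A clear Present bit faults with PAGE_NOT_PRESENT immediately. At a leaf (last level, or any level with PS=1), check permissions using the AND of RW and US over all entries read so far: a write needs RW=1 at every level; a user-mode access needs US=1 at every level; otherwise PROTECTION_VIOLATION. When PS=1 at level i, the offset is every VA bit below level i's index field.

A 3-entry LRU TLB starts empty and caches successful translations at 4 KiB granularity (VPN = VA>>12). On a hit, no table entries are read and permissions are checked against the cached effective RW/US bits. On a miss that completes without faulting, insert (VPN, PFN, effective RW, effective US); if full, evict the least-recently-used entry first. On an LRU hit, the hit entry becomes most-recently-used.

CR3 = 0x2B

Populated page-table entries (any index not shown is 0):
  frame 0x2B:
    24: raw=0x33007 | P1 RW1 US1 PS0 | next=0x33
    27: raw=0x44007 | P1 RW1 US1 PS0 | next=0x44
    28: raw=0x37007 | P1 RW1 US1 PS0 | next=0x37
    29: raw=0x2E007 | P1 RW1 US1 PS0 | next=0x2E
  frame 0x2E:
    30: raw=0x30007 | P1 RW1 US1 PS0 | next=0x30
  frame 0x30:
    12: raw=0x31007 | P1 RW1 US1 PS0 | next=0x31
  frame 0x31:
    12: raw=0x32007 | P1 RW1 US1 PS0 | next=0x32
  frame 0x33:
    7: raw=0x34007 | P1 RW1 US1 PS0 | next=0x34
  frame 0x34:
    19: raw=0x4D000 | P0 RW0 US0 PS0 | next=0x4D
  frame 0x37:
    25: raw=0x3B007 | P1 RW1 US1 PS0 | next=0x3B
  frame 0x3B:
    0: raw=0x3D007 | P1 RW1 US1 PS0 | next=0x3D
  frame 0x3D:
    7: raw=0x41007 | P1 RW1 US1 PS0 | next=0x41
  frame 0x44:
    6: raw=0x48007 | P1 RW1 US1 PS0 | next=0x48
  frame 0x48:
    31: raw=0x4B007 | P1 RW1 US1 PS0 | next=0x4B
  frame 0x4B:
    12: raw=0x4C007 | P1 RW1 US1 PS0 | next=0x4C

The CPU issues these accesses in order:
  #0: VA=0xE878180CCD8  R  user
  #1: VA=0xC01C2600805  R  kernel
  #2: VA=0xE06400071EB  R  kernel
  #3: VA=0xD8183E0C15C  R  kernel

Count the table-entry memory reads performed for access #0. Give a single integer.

Trace:
#0 VA=0xE878180CCD8 (r,user):
  L0: frame=0x2B idx=29 entry=0x2E007 [P=1 RW=1 US=1 PS=0]
  L1: frame=0x2E idx=30 entry=0x30007 [P=1 RW=1 US=1 PS=0]
  L2: frame=0x30 idx=12 entry=0x31007 [P=1 RW=1 US=1 PS=0]
  L3: frame=0x31 idx=12 entry=0x32007 [P=1 RW=1 US=1 PS=0]
  ✓ 0x32CD8  — 4 lookups
#1 VA=0xC01C2600805 (r,kernel):
  L0: frame=0x2B idx=24 entry=0x33007 [P=1 RW=1 US=1 PS=0]
  L1: frame=0x33 idx=7 entry=0x34007 [P=1 RW=1 US=1 PS=0]
  L2: frame=0x34 idx=19 entry=0x4D000 [P=0 RW=0 US=0 PS=0]
  ⇒ fault: PAGE_NOT_PRESENT  — 3 lookups
#2 VA=0xE06400071EB (r,kernel):
  L0: frame=0x2B idx=28 entry=0x37007 [P=1 RW=1 US=1 PS=0]
  L1: frame=0x37 idx=25 entry=0x3B007 [P=1 RW=1 US=1 PS=0]
  L2: frame=0x3B idx=0 entry=0x3D007 [P=1 RW=1 US=1 PS=0]
  L3: frame=0x3D idx=7 entry=0x41007 [P=1 RW=1 US=1 PS=0]
  ✓ 0x411EB  — 4 lookups
#3 VA=0xD8183E0C15C (r,kernel):
  L0: frame=0x2B idx=27 entry=0x44007 [P=1 RW=1 US=1 PS=0]
  L1: frame=0x44 idx=6 entry=0x48007 [P=1 RW=1 US=1 PS=0]
  L2: frame=0x48 idx=31 entry=0x4B007 [P=1 RW=1 US=1 PS=0]
  L3: frame=0x4B idx=12 entry=0x4C007 [P=1 RW=1 US=1 PS=0]
  ✓ 0x4C15C  — 4 lookups

Entries read for #0: 4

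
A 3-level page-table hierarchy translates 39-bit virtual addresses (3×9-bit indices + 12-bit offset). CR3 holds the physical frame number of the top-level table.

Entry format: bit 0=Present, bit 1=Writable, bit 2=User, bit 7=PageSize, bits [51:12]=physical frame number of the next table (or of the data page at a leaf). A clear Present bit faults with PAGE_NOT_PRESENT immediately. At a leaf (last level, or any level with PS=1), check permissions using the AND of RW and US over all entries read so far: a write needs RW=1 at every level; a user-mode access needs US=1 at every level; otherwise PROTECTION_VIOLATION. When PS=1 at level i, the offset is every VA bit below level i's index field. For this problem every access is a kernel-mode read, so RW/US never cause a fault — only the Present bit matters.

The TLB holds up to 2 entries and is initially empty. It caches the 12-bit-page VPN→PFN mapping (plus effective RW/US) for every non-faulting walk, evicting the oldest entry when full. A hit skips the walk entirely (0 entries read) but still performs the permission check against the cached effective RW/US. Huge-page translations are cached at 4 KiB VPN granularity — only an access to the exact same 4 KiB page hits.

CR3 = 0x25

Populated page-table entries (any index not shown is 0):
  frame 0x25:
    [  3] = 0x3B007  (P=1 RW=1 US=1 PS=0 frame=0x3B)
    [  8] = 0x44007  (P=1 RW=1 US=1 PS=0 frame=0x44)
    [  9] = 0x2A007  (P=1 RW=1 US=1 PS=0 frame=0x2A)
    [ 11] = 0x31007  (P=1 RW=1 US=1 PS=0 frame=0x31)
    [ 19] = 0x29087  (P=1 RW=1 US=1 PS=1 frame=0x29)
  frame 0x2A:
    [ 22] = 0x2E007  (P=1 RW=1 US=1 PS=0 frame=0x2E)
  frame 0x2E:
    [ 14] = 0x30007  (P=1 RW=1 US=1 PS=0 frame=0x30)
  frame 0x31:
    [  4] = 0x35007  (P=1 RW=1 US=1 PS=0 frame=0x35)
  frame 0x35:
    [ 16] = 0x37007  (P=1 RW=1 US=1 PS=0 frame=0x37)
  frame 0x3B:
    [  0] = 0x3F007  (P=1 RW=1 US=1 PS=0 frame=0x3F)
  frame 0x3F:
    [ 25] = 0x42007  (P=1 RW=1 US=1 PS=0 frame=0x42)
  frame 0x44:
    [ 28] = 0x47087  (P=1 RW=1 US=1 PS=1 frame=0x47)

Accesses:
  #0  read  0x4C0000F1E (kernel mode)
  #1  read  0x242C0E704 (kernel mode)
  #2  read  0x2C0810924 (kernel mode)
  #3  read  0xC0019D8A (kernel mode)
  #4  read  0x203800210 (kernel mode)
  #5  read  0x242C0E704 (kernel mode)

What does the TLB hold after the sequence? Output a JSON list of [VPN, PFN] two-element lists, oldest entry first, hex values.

Trace:
#0 VA=0x4C0000F1E (r,kernel):
  L0 @0x25[19] → 0x29087  P=1,RW=1,US=1,PS=1
  → PA=0x29F1E (huge @L0)  (1 entries read)
#1 VA=0x242C0E704 (r,kernel):
  L0 @0x25[9] → 0x2A007  P=1,RW=1,US=1,PS=0
  L1 @0x2A[22] → 0x2E007  P=1,RW=1,US=1,PS=0
  L2 @0x2E[14] → 0x30007  P=1,RW=1,US=1,PS=0
  → PA=0x30704  (3 entries read)
#2 VA=0x2C0810924 (r,kernel):
  L0 @0x25[11] → 0x31007  P=1,RW=1,US=1,PS=0
  L1 @0x31[4] → 0x35007  P=1,RW=1,US=1,PS=0
  L2 @0x35[16] → 0x37007  P=1,RW=1,US=1,PS=0
  → PA=0x37924  (3 entries read)
#3 VA=0xC0019D8A (r,kernel):
  L0 @0x25[3] → 0x3B007  P=1,RW=1,US=1,PS=0
  L1 @0x3B[0] → 0x3F007  P=1,RW=1,US=1,PS=0
  L2 @0x3F[25] → 0x42007  P=1,RW=1,US=1,PS=0
  → PA=0x42D8A  (3 entries read)
#4 VA=0x203800210 (r,kernel):
  L0 @0x25[8] → 0x44007  P=1,RW=1,US=1,PS=0
  L1 @0x44[28] → 0x47087  P=1,RW=1,US=1,PS=1
  → PA=0x47210 (huge @L1)  (2 entries read)
#5 VA=0x242C0E704 (r,kernel):
  L0 @0x25[9] → 0x2A007  P=1,RW=1,US=1,PS=0
  L1 @0x2A[22] → 0x2E007  P=1,RW=1,US=1,PS=0
  L2 @0x2E[14] → 0x30007  P=1,RW=1,US=1,PS=0
  → PA=0x30704  (3 entries read)

TLB: [["0x203800", "0x47"], ["0x242C0E", "0x30"]]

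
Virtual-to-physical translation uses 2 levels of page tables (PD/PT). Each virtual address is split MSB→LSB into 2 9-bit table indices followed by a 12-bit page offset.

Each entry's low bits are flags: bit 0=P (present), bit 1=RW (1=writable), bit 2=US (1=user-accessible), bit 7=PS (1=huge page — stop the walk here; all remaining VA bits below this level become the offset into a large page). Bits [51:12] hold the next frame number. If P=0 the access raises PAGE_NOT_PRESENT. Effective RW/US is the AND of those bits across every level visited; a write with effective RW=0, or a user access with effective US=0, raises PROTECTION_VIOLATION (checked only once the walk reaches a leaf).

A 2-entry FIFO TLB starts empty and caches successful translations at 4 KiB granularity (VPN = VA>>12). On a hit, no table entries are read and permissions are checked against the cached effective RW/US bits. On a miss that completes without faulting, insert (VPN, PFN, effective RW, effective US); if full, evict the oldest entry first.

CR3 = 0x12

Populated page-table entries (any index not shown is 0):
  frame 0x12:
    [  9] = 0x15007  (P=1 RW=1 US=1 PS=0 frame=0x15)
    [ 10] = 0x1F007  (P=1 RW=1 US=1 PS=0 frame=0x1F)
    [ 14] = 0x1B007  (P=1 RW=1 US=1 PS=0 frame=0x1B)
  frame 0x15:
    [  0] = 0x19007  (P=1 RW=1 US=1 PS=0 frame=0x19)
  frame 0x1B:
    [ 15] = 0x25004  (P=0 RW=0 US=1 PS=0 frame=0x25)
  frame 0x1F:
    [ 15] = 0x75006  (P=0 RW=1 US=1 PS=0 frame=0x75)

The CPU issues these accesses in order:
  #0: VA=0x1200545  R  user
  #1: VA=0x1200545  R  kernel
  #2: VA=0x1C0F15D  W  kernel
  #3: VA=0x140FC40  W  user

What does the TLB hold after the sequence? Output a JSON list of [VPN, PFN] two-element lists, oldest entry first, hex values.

Trace:
#0 VA=0x1200545 (r,user):
  [0] read 0x12 idx=9: raw=0x15007 flags P=1 W=1 U=1 S=0
  [1] read 0x15 idx=0: raw=0x19007 flags P=1 W=1 U=1 S=0
  → PA=0x19545  (2 entries read)
#1 VA=0x1200545 (r,kernel):
  TLB hit vpn=0x1200 → PA=0x19545
#2 VA=0x1C0F15D (w,kernel):
  [0] read 0x12 idx=14: raw=0x1B007 flags P=1 W=1 U=1 S=0
  [1] read 0x1B idx=15: raw=0x25004 flags P=0 W=0 U=1 S=0
  ⇒ fault: PAGE_NOT_PRESENT  — 2 lookups
#3 VA=0x140FC40 (w,user):
  [0] read 0x12 idx=10: raw=0x1F007 flags P=1 W=1 U=1 S=0
  [1] read 0x1F idx=15: raw=0x75006 flags P=0 W=1 U=1 S=0
  ⇒ fault: PAGE_NOT_PRESENT  — 2 lookups

TLB: [["0x1200", "0x19"]]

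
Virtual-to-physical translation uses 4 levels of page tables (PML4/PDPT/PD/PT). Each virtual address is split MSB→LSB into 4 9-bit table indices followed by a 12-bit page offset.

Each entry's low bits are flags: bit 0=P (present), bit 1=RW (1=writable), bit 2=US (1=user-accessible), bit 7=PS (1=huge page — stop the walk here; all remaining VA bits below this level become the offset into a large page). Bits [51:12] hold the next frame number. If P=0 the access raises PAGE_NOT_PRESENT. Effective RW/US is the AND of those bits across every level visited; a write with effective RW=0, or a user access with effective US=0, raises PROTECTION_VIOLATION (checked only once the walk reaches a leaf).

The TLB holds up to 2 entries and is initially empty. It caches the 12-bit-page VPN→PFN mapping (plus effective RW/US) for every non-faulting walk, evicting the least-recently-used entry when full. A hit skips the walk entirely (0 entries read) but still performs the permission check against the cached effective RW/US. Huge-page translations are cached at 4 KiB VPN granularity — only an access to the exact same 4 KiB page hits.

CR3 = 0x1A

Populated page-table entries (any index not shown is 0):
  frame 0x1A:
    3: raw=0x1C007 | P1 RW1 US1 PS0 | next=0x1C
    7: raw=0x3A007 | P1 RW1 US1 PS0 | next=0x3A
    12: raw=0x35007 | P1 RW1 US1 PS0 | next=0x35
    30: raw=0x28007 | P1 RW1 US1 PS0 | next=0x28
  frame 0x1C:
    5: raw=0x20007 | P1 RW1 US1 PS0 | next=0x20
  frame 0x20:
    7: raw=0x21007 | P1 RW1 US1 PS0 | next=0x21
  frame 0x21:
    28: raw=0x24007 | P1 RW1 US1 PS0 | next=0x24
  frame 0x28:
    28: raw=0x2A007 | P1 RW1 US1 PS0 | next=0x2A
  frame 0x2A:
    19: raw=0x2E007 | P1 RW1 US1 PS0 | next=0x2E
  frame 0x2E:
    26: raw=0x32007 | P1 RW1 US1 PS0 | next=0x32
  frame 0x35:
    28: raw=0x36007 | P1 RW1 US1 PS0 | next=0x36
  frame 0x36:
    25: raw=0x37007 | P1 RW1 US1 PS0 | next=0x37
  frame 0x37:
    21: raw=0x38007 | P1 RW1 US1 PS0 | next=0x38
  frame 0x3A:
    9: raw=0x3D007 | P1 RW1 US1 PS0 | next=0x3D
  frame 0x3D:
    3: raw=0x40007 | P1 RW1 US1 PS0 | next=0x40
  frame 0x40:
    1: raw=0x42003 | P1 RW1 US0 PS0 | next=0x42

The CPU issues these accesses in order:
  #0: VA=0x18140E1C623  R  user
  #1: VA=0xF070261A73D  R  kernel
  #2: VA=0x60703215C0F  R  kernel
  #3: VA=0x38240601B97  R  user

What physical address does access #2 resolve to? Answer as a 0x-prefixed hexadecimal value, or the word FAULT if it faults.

Walk each access:
#0 VA=0x18140E1C623 (r,user):
  [0] read 0x1A idx=3: raw=0x1C007 flags P=1 W=1 U=1 S=0
  [1] read 0x1C idx=5: raw=0x20007 flags P=1 W=1 U=1 S=0
  [2] read 0x20 idx=7: raw=0x21007 flags P=1 W=1 U=1 S=0
  [3] read 0x21 idx=28: raw=0x24007 flags P=1 W=1 U=1 S=0
  ⇒ phys 0x24623  [4 reads]
#1 VA=0xF070261A73D (r,kernel):
  [0] read 0x1A idx=30: raw=0x28007 flags P=1 W=1 U=1 S=0
  [1] read 0x28 idx=28: raw=0x2A007 flags P=1 W=1 U=1 S=0
  [2] read 0x2A idx=19: raw=0x2E007 flags P=1 W=1 U=1 S=0
  [3] read 0x2E idx=26: raw=0x32007 flags P=1 W=1 U=1 S=0
  ⇒ phys 0x3273D  [4 reads]
#2 VA=0x60703215C0F (r,kernel):
  [0] read 0x1A idx=12: raw=0x35007 flags P=1 W=1 U=1 S=0
  [1] read 0x35 idx=28: raw=0x36007 flags P=1 W=1 U=1 S=0
  [2] read 0x36 idx=25: raw=0x37007 flags P=1 W=1 U=1 S=0
  [3] read 0x37 idx=21: raw=0x38007 flags P=1 W=1 U=1 S=0
  ⇒ phys 0x38C0F  [4 reads]
#3 VA=0x38240601B97 (r,user):
  [0] read 0x1A idx=7: raw=0x3A007 flags P=1 W=1 U=1 S=0
  [1] read 0x3A idx=9: raw=0x3D007 flags P=1 W=1 U=1 S=0
  [2] read 0x3D idx=3: raw=0x40007 flags P=1 W=1 U=1 S=0
  [3] read 0x40 idx=1: raw=0x42003 flags P=1 W=1 U=0 S=0
  ⇒ fault: PROTECTION_VIOLATION  — 4 lookups

Access #2 PA: 0x38C0F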